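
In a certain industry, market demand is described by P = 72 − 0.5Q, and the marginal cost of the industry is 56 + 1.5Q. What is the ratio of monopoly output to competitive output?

Q_m/Q_c = 0.8

The monopolist equates marginal revenue to marginal cost: 72 − Q = 56 + 1.5Q, so Q = 6.4. From demand, P = 68.8.
Under competition P = MC: 72 − 0.5Q = 56 + 1.5Q ⇒ Q = 8, P = 68.
Ratio Q_m/Q_c = 6.4/8 = 0.8.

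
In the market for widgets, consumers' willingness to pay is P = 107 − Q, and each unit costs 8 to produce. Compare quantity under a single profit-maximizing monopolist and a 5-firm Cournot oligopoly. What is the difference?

Q rises by 33

Monopoly sets MR = MC: 107 − 2Q = 8 ⇒ Q = 49.5, P = 107 − 49.5 = 57.5.
With 5 symmetric Cournot firms, each firm's FOC gives 107 − 6q = 8, so q = 16.5, Q = 5·16.5 = 82.5, and P = 24.5.
Change in quantity: 82.5 − 49.5 = 33.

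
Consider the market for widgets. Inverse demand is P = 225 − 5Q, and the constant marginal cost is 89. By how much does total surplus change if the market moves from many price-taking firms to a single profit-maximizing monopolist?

TS falls by 462.4

Under competition P = MC = 89, so Q = (225 − 89)/5 = 27.2.
CS = ½·(225 − 89)·27.2 = 1849.6; PS = (89 − 89)·27.2 = 0; TS = 1849.6.
The monopolist equates marginal revenue to marginal cost: 225 − 10Q = 89, so Q = 13.6. From demand, P = 157.
CS = ½·(225 − 157)·13.6 = 462.4; PS = (157 − 89)·13.6 = 924.8; TS = 1387.2.
Change in total surplus: 1387.2 − 1849.6 = −462.4.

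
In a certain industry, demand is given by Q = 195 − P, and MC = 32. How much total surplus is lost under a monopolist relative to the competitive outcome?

DWL = 3321.125

Inverting demand: P = 195 − Q.
Perfect competition: P = MC = 32, so 195 − Q = 32 and Q = 163.
The monopolist equates marginal revenue to marginal cost: 195 − 2Q = 32, so Q = 81.5. From demand, P = 113.5.
DWL is the triangle between Q = 81.5 and Q = 163: ½·(163 − 81.5)·(113.5 − 32) = 3321.125.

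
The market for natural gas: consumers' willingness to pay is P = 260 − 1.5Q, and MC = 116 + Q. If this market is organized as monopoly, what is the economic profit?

Monopoly sets MR = MC: 260 − 3Q = 116 + Q ⇒ Q = 36, P = 260 − 1.5·36 = 206.
Profit = 206·36 − (116·36 + ½·1·36²) = 2592.

Profit = 2592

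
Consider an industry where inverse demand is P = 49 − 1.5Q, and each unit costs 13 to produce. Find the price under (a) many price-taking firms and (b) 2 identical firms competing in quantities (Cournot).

Under competition P = MC = 13, so Q = (49 − 13)/1.5 = 24.
In a 2-firm Cournot equilibrium, symmetry and the first-order condition give q = (49 − 13)/(4.5) = 8. So Q = 16 and P = 25.

Competition: P = 13; Cournot: P = 25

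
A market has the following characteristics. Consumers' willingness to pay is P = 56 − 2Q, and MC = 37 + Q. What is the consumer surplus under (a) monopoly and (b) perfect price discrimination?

Monopoly sets MR = MC: 56 − 4Q = 37 + Q ⇒ Q = 3.8, P = 56 − 2·3.8 = 48.4.
CS = ½·(56 − 48.4)·3.8 = 14.44.
Under first-degree price discrimination the firm charges each unit its demand price and produces up to where P = MC, i.e. Q = 19/3. Consumer surplus is zero; producer surplus equals total surplus.
CS = 0.

Monopoly: CS = 14.44; Perfect PD: CS = 0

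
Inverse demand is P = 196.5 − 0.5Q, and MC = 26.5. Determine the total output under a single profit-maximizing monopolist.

Q = 170

Monopoly sets MR = MC: 196.5 − Q = 26.5 ⇒ Q = 170, P = 196.5 − 0.5·170 = 111.5.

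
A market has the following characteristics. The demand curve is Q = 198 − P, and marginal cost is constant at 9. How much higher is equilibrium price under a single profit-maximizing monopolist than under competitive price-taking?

Equilibrium price rises by 94.5

Inverting demand: P = 198 − Q.
Competitive firms price at marginal cost: P = 9, giving Q = 189.
Monopoly sets MR = MC: 198 − 2Q = 9 ⇒ Q = 94.5, P = 198 − 94.5 = 103.5.
Change in equilibrium price: 103.5 − 9 = 94.5.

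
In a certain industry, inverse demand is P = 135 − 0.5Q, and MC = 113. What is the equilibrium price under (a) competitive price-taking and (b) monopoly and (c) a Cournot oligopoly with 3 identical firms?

Perfect competition: P = MC = 113, so 135 − 0.5Q = 113 and Q = 44.
Monopoly sets MR = MC: 135 − Q = 113 ⇒ Q = 22, P = 135 − 0.5·22 = 124.
Cournot with 3 identical firms: the symmetric best-response condition is 135 − 2q = 113. Each firm produces q = 11, total output Q = 33, price P = 118.5.

Competition: P = 113; Monopoly: P = 124; Cournot: P = 118.5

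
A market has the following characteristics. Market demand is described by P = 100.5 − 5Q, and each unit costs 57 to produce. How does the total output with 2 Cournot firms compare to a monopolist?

Cournot: Q = 5.8; Monopoly: Q = 4.35

Cournot with 2 identical firms: the symmetric best-response condition is 100.5 − 15q = 57. Each firm produces q = 2.9, total output Q = 5.8, price P = 71.5.
The monopolist equates marginal revenue to marginal cost: 100.5 − 10Q = 57, so Q = 4.35. From demand, P = 78.75.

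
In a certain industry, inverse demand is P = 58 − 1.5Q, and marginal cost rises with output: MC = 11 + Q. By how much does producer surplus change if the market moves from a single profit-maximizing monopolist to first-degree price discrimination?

Monopoly sets MR = MC: 58 − 3Q = 11 + Q ⇒ Q = 11.75, P = 58 − 1.5·11.75 = 40.375.
PS = P·Q − VC(Q) = 40.375·11.75 − (11·11.75 + ½·1·11.75²) = 276.125.
A perfectly discriminating monopolist sells every unit with P(Q) ≥ MC(Q), so output equals the competitive quantity Q = 18.8. Each buyer pays their reservation price, so CS = 0 and the firm captures all surplus.
PS = ½·(58 − 11)·18.8 = 441.8.
Change in producer surplus: 441.8 − 276.125 = 165.675.

PS rises by 165.675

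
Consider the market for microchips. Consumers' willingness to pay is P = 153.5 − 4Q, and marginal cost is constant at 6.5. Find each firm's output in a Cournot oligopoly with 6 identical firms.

q_i = 5.25

In a 6-firm Cournot equilibrium, symmetry and the first-order condition give q = (153.5 − 6.5)/(28) = 5.25. So Q = 31.5 and P = 27.5.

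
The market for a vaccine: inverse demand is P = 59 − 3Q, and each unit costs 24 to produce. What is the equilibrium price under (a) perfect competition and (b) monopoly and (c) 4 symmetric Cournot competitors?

Competition: P = 24; Monopoly: P = 41.5; Cournot: P = 31

Perfect competition: P = MC = 24, so 59 − 3Q = 24 and Q = 35/3.
Monopoly sets MR = MC: 59 − 6Q = 24 ⇒ Q = 35/6, P = 59 − 3·35/6 = 41.5.
With 4 symmetric Cournot firms, each firm's FOC gives 59 − 15q = 24, so q = 7/3, Q = 4·7/3 = 28/3, and P = 31.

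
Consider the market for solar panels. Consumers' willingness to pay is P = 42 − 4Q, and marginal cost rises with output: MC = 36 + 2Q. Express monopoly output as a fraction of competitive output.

Monopoly sets MR = MC: 42 − 8Q = 36 + 2Q ⇒ Q = 0.6, P = 42 − 4·0.6 = 39.6.
Under competition P = MC: 42 − 4Q = 36 + 2Q ⇒ Q = 1, P = 38.
Ratio Q_m/Q_c = 0.6/1 = 0.6.

Q_m/Q_c = 0.6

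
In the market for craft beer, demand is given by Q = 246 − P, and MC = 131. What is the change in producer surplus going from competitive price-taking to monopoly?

Inverting demand: P = 246 − Q.
Under competition P = MC = 131, so Q = (246 − 131)/1 = 115.
PS = (131 − 131)·115 = 0.
A monopolist chooses Q where MR = MC. MR = 246 − 2Q; setting this equal to 131 gives Q = 57.5 and P = 188.5.
PS = (188.5 − 131)·57.5 = 3306.25.
Change in producer surplus: 3306.25 − 0 = 3306.25.

Producer surplus rises by 3306.25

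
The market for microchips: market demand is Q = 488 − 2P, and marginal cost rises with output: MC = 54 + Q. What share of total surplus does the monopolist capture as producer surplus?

Inverting demand: P = 244 − 0.5Q.
The monopolist equates marginal revenue to marginal cost: 244 − Q = 54 + Q, so Q = 95. From demand, P = 196.5.
CS = ½·(244 − 196.5)·95 = 2256.25.
PS = P·Q − VC(Q) = 196.5·95 − (54·95 + ½·1·95²) = 9025.
Share captured = PS/TS = 9025/11281.25 = 0.8.

PS/TS = 0.8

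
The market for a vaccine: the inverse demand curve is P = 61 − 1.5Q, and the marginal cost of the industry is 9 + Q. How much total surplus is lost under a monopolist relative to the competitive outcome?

DWL = 76.05

Competitive equilibrium sets price equal to marginal cost: 61 − 1.5Q = 9 + Q, so Q = 20.8 and P = 29.8.
The monopolist equates marginal revenue to marginal cost: 61 − 3Q = 9 + Q, so Q = 13. From demand, P = 41.5.
CS = ½·(61 − 29.8)·20.8 = 324.48; PS = (29.8·20.8 − 9·20.8 − ½·1·20.8²) = 216.32; TS = 540.8.
CS = ½·(61 − 41.5)·13 = 126.75; PS = (41.5·13 − 9·13 − ½·1·13²) = 338; TS = 464.75.
DWL = 540.8 − 464.75 = 76.05.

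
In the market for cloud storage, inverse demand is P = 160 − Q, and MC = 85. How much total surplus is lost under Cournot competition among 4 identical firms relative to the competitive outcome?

DWL = 112.5

Competitive firms price at marginal cost: P = 85, giving Q = 75.
In a 4-firm Cournot equilibrium, symmetry and the first-order condition give q = (160 − 85)/(5) = 15. So Q = 60 and P = 100.
DWL is the triangle between Q = 60 and Q = 75: ½·(75 − 60)·(100 − 85) = 112.5.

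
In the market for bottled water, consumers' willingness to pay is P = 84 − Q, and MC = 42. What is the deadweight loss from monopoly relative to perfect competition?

DWL = 220.5

Under competition P = MC = 42, so Q = (84 − 42)/1 = 42.
The monopolist equates marginal revenue to marginal cost: 84 − 2Q = 42, so Q = 21. From demand, P = 63.
DWL is the triangle between Q = 21 and Q = 42: ½·(42 − 21)·(63 − 42) = 220.5.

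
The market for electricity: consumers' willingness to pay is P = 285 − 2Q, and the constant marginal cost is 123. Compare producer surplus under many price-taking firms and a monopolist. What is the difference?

PS rises by 3280.5

Competitive firms price at marginal cost: P = 123, giving Q = 81.
PS = (123 − 123)·81 = 0.
A monopolist chooses Q where MR = MC. MR = 285 − 4Q; setting this equal to 123 gives Q = 40.5 and P = 204.
PS = (204 − 123)·40.5 = 3280.5.
Change in producer surplus: 3280.5 − 0 = 3280.5.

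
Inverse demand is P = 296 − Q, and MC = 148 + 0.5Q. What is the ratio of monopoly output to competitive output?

Q_m/Q_c = 0.6

A monopolist chooses Q where MR = MC. MR = 296 − 2Q; setting this equal to 148 + 0.5Q gives Q = 59.2 and P = 236.8.
Competitive equilibrium sets price equal to marginal cost: 296 − Q = 148 + 0.5Q, so Q = 296/3 and P = 592/3.
Ratio Q_m/Q_c = 59.2/(296/3) = 0.6.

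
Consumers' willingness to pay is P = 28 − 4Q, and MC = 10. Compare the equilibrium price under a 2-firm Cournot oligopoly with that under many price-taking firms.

With 2 symmetric Cournot firms, each firm's FOC gives 28 − 12q = 10, so q = 1.5, Q = 2·1.5 = 3, and P = 16.
Perfect competition: P = MC = 10, so 28 − 4Q = 10 and Q = 4.5.

Cournot: P = 16; Competition: P = 10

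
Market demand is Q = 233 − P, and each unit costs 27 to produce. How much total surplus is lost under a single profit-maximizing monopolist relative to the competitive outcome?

Inverting demand: P = 233 − Q.
Competitive firms price at marginal cost: P = 27, giving Q = 206.
The monopolist equates marginal revenue to marginal cost: 233 − 2Q = 27, so Q = 103. From demand, P = 130.
DWL is the triangle between Q = 103 and Q = 206: ½·(206 − 103)·(130 − 27) = 5304.5.

DWL = 5304.5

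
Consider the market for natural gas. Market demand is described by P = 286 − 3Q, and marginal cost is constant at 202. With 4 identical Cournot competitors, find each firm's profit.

π_i = 94.08

In a 4-firm Cournot equilibrium, symmetry and the first-order condition give q = (286 − 202)/(15) = 5.6. So Q = 22.4 and P = 218.8.
Each firm's profit = (218.8 − 202)·5.6 = 94.08.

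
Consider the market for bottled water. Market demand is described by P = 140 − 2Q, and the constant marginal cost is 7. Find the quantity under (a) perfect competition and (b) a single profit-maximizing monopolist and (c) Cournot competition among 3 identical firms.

Under competition P = MC = 7, so Q = (140 − 7)/2 = 66.5.
A monopolist chooses Q where MR = MC. MR = 140 − 4Q; setting this equal to 7 gives Q = 33.25 and P = 73.5.
Cournot with 3 identical firms: the symmetric best-response condition is 140 − 8q = 7. Each firm produces q = 16.625, total output Q = 49.875, price P = 40.25.

Competition: Q = 66.5; Monopoly: Q = 33.25; Cournot: Q = 49.875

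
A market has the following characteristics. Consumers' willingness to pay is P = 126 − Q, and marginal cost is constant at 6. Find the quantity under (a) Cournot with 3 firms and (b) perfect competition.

With 3 symmetric Cournot firms, each firm's FOC gives 126 − 4q = 6, so q = 30, Q = 3·30 = 90, and P = 36.
Competitive firms price at marginal cost: P = 6, giving Q = 120.

Cournot: Q = 90; Competition: Q = 120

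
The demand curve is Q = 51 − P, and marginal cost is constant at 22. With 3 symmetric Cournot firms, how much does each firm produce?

Inverting demand: P = 51 − Q.
Cournot with 3 identical firms: the symmetric best-response condition is 51 − 4q = 22. Each firm produces q = 7.25, total output Q = 21.75, price P = 29.25.

q_i = 7.25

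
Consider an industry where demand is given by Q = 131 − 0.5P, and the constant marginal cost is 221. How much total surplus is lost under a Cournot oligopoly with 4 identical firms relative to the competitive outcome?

DWL = 16.81

Inverting demand: P = 262 − 2Q.
Competitive firms price at marginal cost: P = 221, giving Q = 20.5.
In a 4-firm Cournot equilibrium, symmetry and the first-order condition give q = (262 − 221)/(10) = 4.1. So Q = 16.4 and P = 229.2.
DWL is the triangle between Q = 16.4 and Q = 20.5: ½·(20.5 − 16.4)·(229.2 − 221) = 16.81.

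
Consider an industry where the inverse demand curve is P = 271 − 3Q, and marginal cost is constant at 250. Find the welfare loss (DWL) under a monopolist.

DWL = 18.375

Perfect competition: P = MC = 250, so 271 − 3Q = 250 and Q = 7.
A monopolist chooses Q where MR = MC. MR = 271 − 6Q; setting this equal to 250 gives Q = 3.5 and P = 260.5.
DWL is the triangle between Q = 3.5 and Q = 7: ½·(7 − 3.5)·(260.5 − 250) = 18.375.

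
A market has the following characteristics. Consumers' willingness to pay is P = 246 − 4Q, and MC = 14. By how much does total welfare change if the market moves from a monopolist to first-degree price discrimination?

Total welfare rises by 1682

Monopoly sets MR = MC: 246 − 8Q = 14 ⇒ Q = 29, P = 246 − 4·29 = 130.
CS = ½·(246 − 130)·29 = 1682; PS = (130 − 14)·29 = 3364; TS = 5046.
With perfect price discrimination, output is the efficient level Q = 58 (where demand meets MC), but every buyer pays their willingness to pay: CS = 0 and PS = total surplus.
TS = 6728 (equal to competitive TS).
Change in total welfare: 6728 − 5046 = 1682.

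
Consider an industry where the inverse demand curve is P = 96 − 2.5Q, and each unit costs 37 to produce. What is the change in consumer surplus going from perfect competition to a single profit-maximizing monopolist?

CS falls by 522.15

Perfect competition: P = MC = 37, so 96 − 2.5Q = 37 and Q = 23.6.
CS = ½·(96 − 37)·23.6 = 696.2.
A monopolist chooses Q where MR = MC. MR = 96 − 5Q; setting this equal to 37 gives Q = 11.8 and P = 66.5.
CS = ½·(96 − 66.5)·11.8 = 174.05.
Change in consumer surplus: 174.05 − 696.2 = −522.15.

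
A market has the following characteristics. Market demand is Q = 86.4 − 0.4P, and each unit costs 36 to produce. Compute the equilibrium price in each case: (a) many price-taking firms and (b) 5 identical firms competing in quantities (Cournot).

Inverting demand: P = 216 − 2.5Q.
Under competition P = MC = 36, so Q = (216 − 36)/2.5 = 72.
Cournot with 5 identical firms: the symmetric best-response condition is 216 − 15q = 36. Each firm produces q = 12, total output Q = 60, price P = 66.

Competition: P = 36; Cournot: P = 66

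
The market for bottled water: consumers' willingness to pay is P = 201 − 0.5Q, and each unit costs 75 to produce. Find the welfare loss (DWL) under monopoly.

Perfect competition: P = MC = 75, so 201 − 0.5Q = 75 and Q = 252.
Monopoly sets MR = MC: 201 − Q = 75 ⇒ Q = 126, P = 201 − 0.5·126 = 138.
DWL is the triangle between Q = 126 and Q = 252: ½·(252 − 126)·(138 − 75) = 3969.

DWL = 3969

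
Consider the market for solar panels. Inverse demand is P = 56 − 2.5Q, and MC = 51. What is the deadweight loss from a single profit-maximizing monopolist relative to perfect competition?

Perfect competition: P = MC = 51, so 56 − 2.5Q = 51 and Q = 2.
A monopolist chooses Q where MR = MC. MR = 56 − 5Q; setting this equal to 51 gives Q = 1 and P = 53.5.
DWL is the triangle between Q = 1 and Q = 2: ½·(2 − 1)·(53.5 − 51) = 1.25.

DWL = 1.25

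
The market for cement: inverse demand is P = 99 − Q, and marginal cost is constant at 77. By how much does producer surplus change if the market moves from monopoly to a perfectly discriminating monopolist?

The monopolist equates marginal revenue to marginal cost: 99 − 2Q = 77, so Q = 11. From demand, P = 88.
PS = (88 − 77)·11 = 121.
Under first-degree price discrimination the firm charges each unit its demand price and produces up to where P = MC, i.e. Q = 22. Consumer surplus is zero; producer surplus equals total surplus.
PS = ½·(99 − 77)·22 = 242.
Change in producer surplus: 242 − 121 = 121.

Producer surplus rises by 121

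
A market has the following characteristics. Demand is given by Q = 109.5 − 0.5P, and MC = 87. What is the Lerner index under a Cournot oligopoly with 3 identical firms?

Lerner index = 0.275

Inverting demand: P = 219 − 2Q.
With 3 symmetric Cournot firms, each firm's FOC gives 219 − 8q = 87, so q = 16.5, Q = 3·16.5 = 49.5, and P = 120.
Lerner index = (P − MC)/P = (120 − 87)/120 = 0.275.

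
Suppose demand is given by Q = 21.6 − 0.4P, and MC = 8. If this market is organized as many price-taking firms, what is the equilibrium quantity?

Inverting demand: P = 54 − 2.5Q.
Under competition P = MC = 8, so Q = (54 − 8)/2.5 = 18.4.

Q = 18.4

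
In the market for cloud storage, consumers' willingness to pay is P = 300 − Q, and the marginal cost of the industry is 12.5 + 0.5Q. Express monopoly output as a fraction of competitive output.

Monopoly sets MR = MC: 300 − 2Q = 12.5 + 0.5Q ⇒ Q = 115, P = 300 − 115 = 185.
Under competition P = MC: 300 − Q = 12.5 + 0.5Q ⇒ Q = 575/3, P = 325/3.
Ratio Q_m/Q_c = 115/(575/3) = 0.6.

Q_m/Q_c = 0.6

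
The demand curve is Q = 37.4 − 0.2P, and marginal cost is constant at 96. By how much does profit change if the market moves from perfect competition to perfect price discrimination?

Inverting demand: P = 187 − 5Q.
Competitive firms price at marginal cost: P = 96, giving Q = 18.2.
Profit = (96 − 96)·18.2 = 0.
With perfect price discrimination, output is the efficient level Q = 18.2 (where demand meets MC), but every buyer pays their willingness to pay: CS = 0 and PS = total surplus.
PS equals the full surplus area, 828.1. Profit = 828.1 = 828.1.
Change in profit: 828.1 − 0 = 828.1.

Profit rises by 828.1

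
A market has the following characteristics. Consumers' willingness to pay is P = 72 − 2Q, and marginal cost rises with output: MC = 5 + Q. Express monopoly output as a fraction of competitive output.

Q_m/Q_c = 0.6

Monopoly sets MR = MC: 72 − 4Q = 5 + Q ⇒ Q = 13.4, P = 72 − 2·13.4 = 45.2.
Competitive equilibrium sets price equal to marginal cost: 72 − 2Q = 5 + Q, so Q = 67/3 and P = 82/3.
Ratio Q_m/Q_c = 13.4/(67/3) = 0.6.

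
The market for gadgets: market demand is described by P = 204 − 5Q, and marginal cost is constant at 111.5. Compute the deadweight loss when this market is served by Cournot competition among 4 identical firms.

Perfect competition: P = MC = 111.5, so 204 − 5Q = 111.5 and Q = 18.5.
In a 4-firm Cournot equilibrium, symmetry and the first-order condition give q = (204 − 111.5)/(25) = 3.7. So Q = 14.8 and P = 130.
DWL is the triangle between Q = 14.8 and Q = 18.5: ½·(18.5 − 14.8)·(130 − 111.5) = 34.225.

DWL = 34.225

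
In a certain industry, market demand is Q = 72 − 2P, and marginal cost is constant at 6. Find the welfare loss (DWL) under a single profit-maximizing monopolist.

Inverting demand: P = 36 − 0.5Q.
Perfect competition: P = MC = 6, so 36 − 0.5Q = 6 and Q = 60.
Monopoly sets MR = MC: 36 − Q = 6 ⇒ Q = 30, P = 36 − 0.5·30 = 21.
DWL is the triangle between Q = 30 and Q = 60: ½·(60 − 30)·(21 − 6) = 225.

DWL = 225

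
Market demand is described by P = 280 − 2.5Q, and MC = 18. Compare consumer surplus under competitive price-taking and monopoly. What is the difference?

Consumer surplus falls by 10296.6

Competitive firms price at marginal cost: P = 18, giving Q = 104.8.
CS = ½·(280 − 18)·104.8 = 13728.8.
The monopolist equates marginal revenue to marginal cost: 280 − 5Q = 18, so Q = 52.4. From demand, P = 149.
CS = ½·(280 − 149)·52.4 = 3432.2.
Change in consumer surplus: 3432.2 − 13728.8 = −10296.6.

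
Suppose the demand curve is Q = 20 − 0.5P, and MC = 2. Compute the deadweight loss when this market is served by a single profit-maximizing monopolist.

DWL = 90.25

Inverting demand: P = 40 − 2Q.
Perfect competition: P = MC = 2, so 40 − 2Q = 2 and Q = 19.
The monopolist equates marginal revenue to marginal cost: 40 − 4Q = 2, so Q = 9.5. From demand, P = 21.
DWL is the triangle between Q = 9.5 and Q = 19: ½·(19 − 9.5)·(21 − 2) = 90.25.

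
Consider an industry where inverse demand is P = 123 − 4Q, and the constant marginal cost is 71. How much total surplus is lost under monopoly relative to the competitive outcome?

DWL = 84.5

Perfect competition: P = MC = 71, so 123 − 4Q = 71 and Q = 13.
The monopolist equates marginal revenue to marginal cost: 123 − 8Q = 71, so Q = 6.5. From demand, P = 97.
DWL is the triangle between Q = 6.5 and Q = 13: ½·(13 − 6.5)·(97 − 71) = 84.5.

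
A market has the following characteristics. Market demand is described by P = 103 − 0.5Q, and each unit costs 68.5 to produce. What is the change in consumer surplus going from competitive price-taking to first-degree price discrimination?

Under competition P = MC = 68.5, so Q = (103 − 68.5)/0.5 = 69.
CS = ½·(103 − 68.5)·69 = 1190.25.
With perfect price discrimination, output is the efficient level Q = 69 (where demand meets MC), but every buyer pays their willingness to pay: CS = 0 and PS = total surplus.
CS = 0.
Change in consumer surplus: 0 − 1190.25 = −1190.25.

Consumer surplus falls by 1190.25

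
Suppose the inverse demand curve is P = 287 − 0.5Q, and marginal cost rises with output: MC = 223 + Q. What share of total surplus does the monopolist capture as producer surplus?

Monopoly sets MR = MC: 287 − Q = 223 + Q ⇒ Q = 32, P = 287 − 0.5·32 = 271.
CS = ½·(287 − 271)·32 = 256.
PS = P·Q − VC(Q) = 271·32 − (223·32 + ½·1·32²) = 1024.
Share captured = PS/TS = 1024/1280 = 0.8.

PS/TS = 0.8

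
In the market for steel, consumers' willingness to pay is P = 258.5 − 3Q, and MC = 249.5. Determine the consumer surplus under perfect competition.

Perfect competition: P = MC = 249.5, so 258.5 − 3Q = 249.5 and Q = 3.
CS = ½·(258.5 − 249.5)·3 = 13.5.

CS = 13.5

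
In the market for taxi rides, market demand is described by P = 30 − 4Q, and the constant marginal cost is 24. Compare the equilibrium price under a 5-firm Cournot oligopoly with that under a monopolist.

With 5 symmetric Cournot firms, each firm's FOC gives 30 − 24q = 24, so q = 0.25, Q = 5·0.25 = 1.25, and P = 25.
A monopolist chooses Q where MR = MC. MR = 30 − 8Q; setting this equal to 24 gives Q = 0.75 and P = 27.

Cournot: P = 25; Monopoly: P = 27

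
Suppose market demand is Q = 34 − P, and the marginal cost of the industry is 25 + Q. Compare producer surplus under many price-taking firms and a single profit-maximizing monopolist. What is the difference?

PS rises by 3.375

Inverting demand: P = 34 − Q.
Competitive equilibrium sets price equal to marginal cost: 34 − Q = 25 + Q, so Q = 4.5 and P = 29.5.
PS = P·Q − VC(Q) = 29.5·4.5 − (25·4.5 + ½·1·4.5²) = 10.125.
The monopolist equates marginal revenue to marginal cost: 34 − 2Q = 25 + Q, so Q = 3. From demand, P = 31.
PS = P·Q − VC(Q) = 31·3 − (25·3 + ½·1·3²) = 13.5.
Change in producer surplus: 13.5 − 10.125 = 3.375.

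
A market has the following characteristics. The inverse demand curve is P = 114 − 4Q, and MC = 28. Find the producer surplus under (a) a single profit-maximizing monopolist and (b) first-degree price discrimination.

The monopolist equates marginal revenue to marginal cost: 114 − 8Q = 28, so Q = 10.75. From demand, P = 71.
PS = (71 − 28)·10.75 = 462.25.
With perfect price discrimination, output is the efficient level Q = 21.5 (where demand meets MC), but every buyer pays their willingness to pay: CS = 0 and PS = total surplus.
PS = ½·(114 − 28)·21.5 = 924.5.

Monopoly: PS = 462.25; Perfect PD: PS = 924.5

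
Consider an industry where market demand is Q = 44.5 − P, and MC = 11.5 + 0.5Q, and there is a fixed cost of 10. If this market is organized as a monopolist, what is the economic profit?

Inverting demand: P = 44.5 − Q.
Monopoly sets MR = MC: 44.5 − 2Q = 11.5 + 0.5Q ⇒ Q = 13.2, P = 44.5 − 13.2 = 31.3.
Profit = 31.3·13.2 − (11.5·13.2 + ½·0.5·13.2²) − 10 = 207.8.

Profit = 207.8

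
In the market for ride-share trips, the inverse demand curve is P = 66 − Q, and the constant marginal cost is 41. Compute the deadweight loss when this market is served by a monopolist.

Perfect competition: P = MC = 41, so 66 − Q = 41 and Q = 25.
A monopolist chooses Q where MR = MC. MR = 66 − 2Q; setting this equal to 41 gives Q = 12.5 and P = 53.5.
DWL is the triangle between Q = 12.5 and Q = 25: ½·(25 − 12.5)·(53.5 − 41) = 78.125.

DWL = 78.125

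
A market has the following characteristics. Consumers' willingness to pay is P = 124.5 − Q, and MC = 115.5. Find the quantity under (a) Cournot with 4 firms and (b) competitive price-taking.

Cournot: Q = 7.2; Competition: Q = 9

With 4 symmetric Cournot firms, each firm's FOC gives 124.5 − 5q = 115.5, so q = 1.8, Q = 4·1.8 = 7.2, and P = 117.3.
Competitive firms price at marginal cost: P = 115.5, giving Q = 9.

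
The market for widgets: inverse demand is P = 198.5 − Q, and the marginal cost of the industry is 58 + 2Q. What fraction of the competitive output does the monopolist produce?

A monopolist chooses Q where MR = MC. MR = 198.5 − 2Q; setting this equal to 58 + 2Q gives Q = 35.125 and P = 163.375.
Competitive equilibrium sets price equal to marginal cost: 198.5 − Q = 58 + 2Q, so Q = 281/6 and P = 455/3.
Ratio Q_m/Q_c = 35.125/(281/6) = 0.75.

Q_m/Q_c = 0.75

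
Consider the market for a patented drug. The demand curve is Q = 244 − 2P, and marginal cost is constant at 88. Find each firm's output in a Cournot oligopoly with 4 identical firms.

q_i = 13.6

Inverting demand: P = 122 − 0.5Q.
Cournot with 4 identical firms: the symmetric best-response condition is 122 − 2.5q = 88. Each firm produces q = 13.6, total output Q = 54.4, price P = 94.8.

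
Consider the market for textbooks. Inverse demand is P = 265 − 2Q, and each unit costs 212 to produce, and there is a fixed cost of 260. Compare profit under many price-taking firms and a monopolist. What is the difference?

Profit rises by 351.125

Perfect competition: P = MC = 212, so 265 − 2Q = 212 and Q = 26.5.
Profit = (212 − 212)·26.5 − 260 = −260.
Monopoly sets MR = MC: 265 − 4Q = 212 ⇒ Q = 13.25, P = 265 − 2·13.25 = 238.5.
Profit = (238.5 − 212)·13.25 − 260 = 91.125.
Change in profit: 91.125 − −260 = 351.125.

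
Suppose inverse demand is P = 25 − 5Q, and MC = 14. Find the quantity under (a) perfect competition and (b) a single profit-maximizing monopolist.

Competitive firms price at marginal cost: P = 14, giving Q = 2.2.
Monopoly sets MR = MC: 25 − 10Q = 14 ⇒ Q = 1.1, P = 25 − 5·1.1 = 19.5.

Competition: Q = 2.2; Monopoly: Q = 1.1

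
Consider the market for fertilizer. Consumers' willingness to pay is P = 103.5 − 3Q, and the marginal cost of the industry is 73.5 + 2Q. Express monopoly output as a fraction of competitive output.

The monopolist equates marginal revenue to marginal cost: 103.5 − 6Q = 73.5 + 2Q, so Q = 3.75. From demand, P = 92.25.
Under competition P = MC: 103.5 − 3Q = 73.5 + 2Q ⇒ Q = 6, P = 85.5.
Ratio Q_m/Q_c = 3.75/6 = 0.625.

Q_m/Q_c = 0.625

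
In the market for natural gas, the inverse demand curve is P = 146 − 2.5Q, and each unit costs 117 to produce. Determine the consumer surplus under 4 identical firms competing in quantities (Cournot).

CS = 107.648

Cournot with 4 identical firms: the symmetric best-response condition is 146 − 12.5q = 117. Each firm produces q = 2.32, total output Q = 9.28, price P = 122.8.
CS = ½·(146 − 122.8)·9.28 = 107.648.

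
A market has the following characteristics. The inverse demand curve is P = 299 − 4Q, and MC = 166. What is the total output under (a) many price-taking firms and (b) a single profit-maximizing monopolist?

Competitive firms price at marginal cost: P = 166, giving Q = 33.25.
Monopoly sets MR = MC: 299 − 8Q = 166 ⇒ Q = 16.625, P = 299 − 4·16.625 = 232.5.

Competition: Q = 33.25; Monopoly: Q = 16.625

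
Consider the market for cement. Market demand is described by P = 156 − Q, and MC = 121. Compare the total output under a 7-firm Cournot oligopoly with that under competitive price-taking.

Cournot with 7 identical firms: the symmetric best-response condition is 156 − 8q = 121. Each firm produces q = 4.375, total output Q = 30.625, price P = 125.375.
Competitive firms price at marginal cost: P = 121, giving Q = 35.

Cournot: Q = 30.625; Competition: Q = 35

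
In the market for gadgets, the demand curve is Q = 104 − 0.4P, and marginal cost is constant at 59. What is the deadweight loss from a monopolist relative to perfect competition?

Inverting demand: P = 260 − 2.5Q.
Perfect competition: P = MC = 59, so 260 − 2.5Q = 59 and Q = 80.4.
The monopolist equates marginal revenue to marginal cost: 260 − 5Q = 59, so Q = 40.2. From demand, P = 159.5.
DWL is the triangle between Q = 40.2 and Q = 80.4: ½·(80.4 − 40.2)·(159.5 − 59) = 2020.05.

DWL = 2020.05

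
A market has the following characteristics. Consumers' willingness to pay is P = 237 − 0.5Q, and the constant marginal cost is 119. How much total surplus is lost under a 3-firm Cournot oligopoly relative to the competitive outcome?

Competitive firms price at marginal cost: P = 119, giving Q = 236.
Cournot with 3 identical firms: the symmetric best-response condition is 237 − 2q = 119. Each firm produces q = 59, total output Q = 177, price P = 148.5.
DWL is the triangle between Q = 177 and Q = 236: ½·(236 − 177)·(148.5 − 119) = 870.25.

DWL = 870.25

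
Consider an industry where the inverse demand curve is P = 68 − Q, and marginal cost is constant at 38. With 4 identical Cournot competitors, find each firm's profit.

π_i = 36

With 4 symmetric Cournot firms, each firm's FOC gives 68 − 5q = 38, so q = 6, Q = 4·6 = 24, and P = 44.
Each firm's profit = (44 − 38)·6 = 36.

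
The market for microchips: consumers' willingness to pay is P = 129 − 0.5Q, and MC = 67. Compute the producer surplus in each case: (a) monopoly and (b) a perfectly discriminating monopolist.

The monopolist equates marginal revenue to marginal cost: 129 − Q = 67, so Q = 62. From demand, P = 98.
PS = (98 − 67)·62 = 1922.
Under first-degree price discrimination the firm charges each unit its demand price and produces up to where P = MC, i.e. Q = 124. Consumer surplus is zero; producer surplus equals total surplus.
PS = ½·(129 − 67)·124 = 3844.

Monopoly: PS = 1922; Perfect PD: PS = 3844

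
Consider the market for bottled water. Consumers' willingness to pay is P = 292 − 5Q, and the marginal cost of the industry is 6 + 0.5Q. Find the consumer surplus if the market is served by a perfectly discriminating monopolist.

CS = 0

Under first-degree price discrimination the firm charges each unit its demand price and produces up to where P = MC, i.e. Q = 52. Consumer surplus is zero; producer surplus equals total surplus.
CS = 0.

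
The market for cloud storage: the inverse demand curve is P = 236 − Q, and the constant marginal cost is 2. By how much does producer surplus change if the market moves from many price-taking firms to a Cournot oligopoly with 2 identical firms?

Producer surplus rises by 12168

Perfect competition: P = MC = 2, so 236 − Q = 2 and Q = 234.
PS = (2 − 2)·234 = 0.
With 2 symmetric Cournot firms, each firm's FOC gives 236 − 3q = 2, so q = 78, Q = 2·78 = 156, and P = 80.
PS = (80 − 2)·156 = 12168.
Change in producer surplus: 12168 − 0 = 12168.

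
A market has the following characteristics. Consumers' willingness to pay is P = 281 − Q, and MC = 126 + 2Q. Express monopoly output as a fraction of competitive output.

Monopoly sets MR = MC: 281 − 2Q = 126 + 2Q ⇒ Q = 38.75, P = 281 − 38.75 = 242.25.
Competitive equilibrium sets price equal to marginal cost: 281 − Q = 126 + 2Q, so Q = 155/3 and P = 688/3.
Ratio Q_m/Q_c = 38.75/(155/3) = 0.75.

Q_m/Q_c = 0.75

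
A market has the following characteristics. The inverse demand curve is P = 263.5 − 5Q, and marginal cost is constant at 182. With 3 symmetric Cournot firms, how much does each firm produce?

In a 3-firm Cournot equilibrium, symmetry and the first-order condition give q = (263.5 − 182)/(20) = 4.075. So Q = 12.225 and P = 202.375.

q_i = 4.075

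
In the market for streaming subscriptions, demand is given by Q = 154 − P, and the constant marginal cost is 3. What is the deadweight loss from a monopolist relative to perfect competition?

Inverting demand: P = 154 − Q.
Perfect competition: P = MC = 3, so 154 − Q = 3 and Q = 151.
A monopolist chooses Q where MR = MC. MR = 154 − 2Q; setting this equal to 3 gives Q = 75.5 and P = 78.5.
DWL is the triangle between Q = 75.5 and Q = 151: ½·(151 − 75.5)·(78.5 − 3) = 2850.125.

DWL = 2850.125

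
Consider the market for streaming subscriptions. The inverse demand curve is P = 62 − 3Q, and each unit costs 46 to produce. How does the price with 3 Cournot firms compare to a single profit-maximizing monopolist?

Cournot with 3 identical firms: the symmetric best-response condition is 62 − 12q = 46. Each firm produces q = 4/3, total output Q = 4, price P = 50.
Monopoly sets MR = MC: 62 − 6Q = 46 ⇒ Q = 8/3, P = 62 − 3·8/3 = 54.

Cournot: P = 50; Monopoly: P = 54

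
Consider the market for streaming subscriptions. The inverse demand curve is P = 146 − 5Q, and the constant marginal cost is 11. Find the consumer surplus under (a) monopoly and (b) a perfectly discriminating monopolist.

A monopolist chooses Q where MR = MC. MR = 146 − 10Q; setting this equal to 11 gives Q = 13.5 and P = 78.5.
CS = ½·(146 − 78.5)·13.5 = 455.625.
Under first-degree price discrimination the firm charges each unit its demand price and produces up to where P = MC, i.e. Q = 27. Consumer surplus is zero; producer surplus equals total surplus.
CS = 0.

Monopoly: CS = 455.625; Perfect PD: CS = 0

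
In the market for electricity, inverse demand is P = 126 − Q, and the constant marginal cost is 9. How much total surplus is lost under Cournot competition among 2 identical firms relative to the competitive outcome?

Competitive firms price at marginal cost: P = 9, giving Q = 117.
Cournot with 2 identical firms: the symmetric best-response condition is 126 − 3q = 9. Each firm produces q = 39, total output Q = 78, price P = 48.
DWL is the triangle between Q = 78 and Q = 117: ½·(117 − 78)·(48 − 9) = 760.5.

DWL = 760.5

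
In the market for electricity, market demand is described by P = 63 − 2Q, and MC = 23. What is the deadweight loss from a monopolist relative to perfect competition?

DWL = 100

Perfect competition: P = MC = 23, so 63 − 2Q = 23 and Q = 20.
The monopolist equates marginal revenue to marginal cost: 63 − 4Q = 23, so Q = 10. From demand, P = 43.
DWL is the triangle between Q = 10 and Q = 20: ½·(20 − 10)·(43 − 23) = 100.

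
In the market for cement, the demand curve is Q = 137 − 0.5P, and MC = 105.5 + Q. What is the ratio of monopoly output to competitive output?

Inverting demand: P = 274 − 2Q.
The monopolist equates marginal revenue to marginal cost: 274 − 4Q = 105.5 + Q, so Q = 33.7. From demand, P = 206.6.
Under competition P = MC: 274 − 2Q = 105.5 + Q ⇒ Q = 337/6, P = 485/3.
Ratio Q_m/Q_c = 33.7/(337/6) = 0.6.

Q_m/Q_c = 0.6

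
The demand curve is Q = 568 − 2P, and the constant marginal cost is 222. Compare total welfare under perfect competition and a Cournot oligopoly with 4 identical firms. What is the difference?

Total welfare falls by 153.76

Inverting demand: P = 284 − 0.5Q.
Under competition P = MC = 222, so Q = (284 − 222)/0.5 = 124.
CS = ½·(284 − 222)·124 = 3844; PS = (222 − 222)·124 = 0; TS = 3844.
With 4 symmetric Cournot firms, each firm's FOC gives 284 − 2.5q = 222, so q = 24.8, Q = 4·24.8 = 99.2, and P = 234.4.
CS = ½·(284 − 234.4)·99.2 = 2460.16; PS = (234.4 − 222)·99.2 = 1230.08; TS = 3690.24.
Change in total welfare: 3690.24 − 3844 = −153.76.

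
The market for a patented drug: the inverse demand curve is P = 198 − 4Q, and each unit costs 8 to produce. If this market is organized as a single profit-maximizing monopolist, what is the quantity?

Q = 23.75

Monopoly sets MR = MC: 198 − 8Q = 8 ⇒ Q = 23.75, P = 198 − 4·23.75 = 103.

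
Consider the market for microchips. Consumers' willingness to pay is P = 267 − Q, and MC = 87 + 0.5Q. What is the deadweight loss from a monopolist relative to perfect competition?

Competitive equilibrium sets price equal to marginal cost: 267 − Q = 87 + 0.5Q, so Q = 120 and P = 147.
A monopolist chooses Q where MR = MC. MR = 267 − 2Q; setting this equal to 87 + 0.5Q gives Q = 72 and P = 195.
CS = ½·(267 − 147)·120 = 7200; PS = (147·120 − 87·120 − ½·0.5·120²) = 3600; TS = 10800.
CS = ½·(267 − 195)·72 = 2592; PS = (195·72 − 87·72 − ½·0.5·72²) = 6480; TS = 9072.
DWL = 10800 − 9072 = 1728.

DWL = 1728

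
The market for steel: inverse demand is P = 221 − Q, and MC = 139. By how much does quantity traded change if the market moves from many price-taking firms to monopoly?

Quantity traded falls by 41

Competitive firms price at marginal cost: P = 139, giving Q = 82.
The monopolist equates marginal revenue to marginal cost: 221 − 2Q = 139, so Q = 41. From demand, P = 180.
Change in quantity traded: 41 − 82 = −41.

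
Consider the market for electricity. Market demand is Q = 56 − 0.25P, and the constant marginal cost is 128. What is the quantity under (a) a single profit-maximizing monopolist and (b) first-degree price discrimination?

Monopoly: Q = 12; Perfect PD: Q = 24

Inverting demand: P = 224 − 4Q.
A monopolist chooses Q where MR = MC. MR = 224 − 8Q; setting this equal to 128 gives Q = 12 and P = 176.
With perfect price discrimination, output is the efficient level Q = 24 (where demand meets MC), but every buyer pays their willingness to pay: CS = 0 and PS = total surplus.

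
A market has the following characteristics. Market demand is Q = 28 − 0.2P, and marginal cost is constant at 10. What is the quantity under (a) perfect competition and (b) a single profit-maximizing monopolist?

Competition: Q = 26; Monopoly: Q = 13

Inverting demand: P = 140 − 5Q.
Competitive firms price at marginal cost: P = 10, giving Q = 26.
Monopoly sets MR = MC: 140 − 10Q = 10 ⇒ Q = 13, P = 140 − 5·13 = 75.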